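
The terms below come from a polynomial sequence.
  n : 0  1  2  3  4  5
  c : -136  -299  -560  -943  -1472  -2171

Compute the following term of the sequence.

-3064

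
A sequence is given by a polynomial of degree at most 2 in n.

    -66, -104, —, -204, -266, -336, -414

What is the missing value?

-150

Using the last 4 terms:
Δ: -62, -70, -78
Δ²: -8, -8
Constant second difference = -8.
Extend backward: -62 + 8 = -54;  -204 + 54 = -150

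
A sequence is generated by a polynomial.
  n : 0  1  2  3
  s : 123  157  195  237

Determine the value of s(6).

34 , 38 , 42
4 , 4
Second differences constant at 4.
42 + 4 = 46;  237 + 46 = 283
46 + 4 = 50;  283 + 50 = 333
50 + 4 = 54;  333 + 54 = 387

387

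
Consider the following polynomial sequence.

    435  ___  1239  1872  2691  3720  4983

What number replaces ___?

768

Using the last 5 terms:
Δ: 633  819  1029  1263
Δ²: 186  210  234
Δ³: 24  24
Constant third difference = 24.
Extend backward: 186 − 24 = 162;  633 − 162 = 471;  1239 − 471 = 768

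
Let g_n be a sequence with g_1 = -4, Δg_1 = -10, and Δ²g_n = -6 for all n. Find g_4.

-52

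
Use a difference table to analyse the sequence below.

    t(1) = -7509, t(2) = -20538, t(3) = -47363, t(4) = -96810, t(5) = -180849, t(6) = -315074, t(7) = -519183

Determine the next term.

-817458

-13029, -26825, -49447, -84039, -134225, -204109
-13796, -22622, -34592, -50186, -69884
-8826, -11970, -15594, -19698
-3144, -3624, -4104
-480, -480
Constant fifth difference = -480, so extend:
-4104 − 480 = -4584;  -19698 − 4584 = -24282;  -69884 − 24282 = -94166;  -204109 − 94166 = -298275;  -519183 − 298275 = -817458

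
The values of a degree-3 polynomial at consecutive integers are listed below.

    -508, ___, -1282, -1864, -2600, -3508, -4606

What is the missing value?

-836

Using the last 5 terms:
First differences: -582  -736  -908  -1098
Second differences: -154  -172  -190
Third differences: -18  -18
Constant third difference = -18.
Extend backward: -154 + 18 = -136;  -582 + 136 = -446;  -1282 + 446 = -836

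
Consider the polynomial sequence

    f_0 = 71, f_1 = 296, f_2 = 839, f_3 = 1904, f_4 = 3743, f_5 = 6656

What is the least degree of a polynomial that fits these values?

D1: 225, 543, 1065, 1839, 2913
D2: 318, 522, 774, 1074
D3: 204, 252, 300
D4: 48, 48
The fourth differences are constant, so the polynomial has degree 4.

4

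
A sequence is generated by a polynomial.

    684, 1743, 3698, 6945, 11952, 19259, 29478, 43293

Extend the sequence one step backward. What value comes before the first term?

197

First differences: 1059, 1955, 3247, 5007, 7307, 10219, 13815
Second differences: 896, 1292, 1760, 2300, 2912, 3596
Third differences: 396, 468, 540, 612, 684
Fourth differences: 72, 72, 72, 72
The fourth differences are constant at 72.
Work back: 396 − 72 = 324;  896 − 324 = 572;  1059 − 572 = 487;  684 − 487 = 197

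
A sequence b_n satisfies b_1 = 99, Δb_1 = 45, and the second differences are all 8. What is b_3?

Build the table forward from the leading diagonal:
D2: 8, 8, 8
D1: 45, 53, 61
b: 99, 144, 197

197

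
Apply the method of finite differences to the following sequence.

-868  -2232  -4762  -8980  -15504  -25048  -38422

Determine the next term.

-56532

Δ: -1364, -2530, -4218, -6524, -9544, -13374
Δ²: -1166, -1688, -2306, -3020, -3830
Δ³: -522, -618, -714, -810
Δ⁴: -96, -96, -96
The fourth differences are constant (-96).
-810 − 96 = -906;  -3830 − 906 = -4736;  -13374 − 4736 = -18110;  -38422 − 18110 = -56532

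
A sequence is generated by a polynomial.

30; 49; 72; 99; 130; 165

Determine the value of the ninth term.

19, 23, 27, 31, 35
4, 4, 4, 4
The second differences are constant (4).
35 + 4 = 39;  165 + 39 = 204
39 + 4 = 43;  204 + 43 = 247
43 + 4 = 47;  247 + 47 = 294

294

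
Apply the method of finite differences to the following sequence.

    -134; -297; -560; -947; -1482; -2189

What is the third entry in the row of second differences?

-148

Δ: -163, -263, -387, -535, -707
Δ²: -100, -124, -148, -172
Δ³: -24, -24, -24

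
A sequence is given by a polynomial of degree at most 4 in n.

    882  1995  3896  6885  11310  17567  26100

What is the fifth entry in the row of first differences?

6257

Δ: 1113, 1901, 2989, 4425, 6257, 8533
Δ²: 788, 1088, 1436, 1832, 2276
Δ³: 300, 348, 396, 444
Δ⁴: 48, 48, 48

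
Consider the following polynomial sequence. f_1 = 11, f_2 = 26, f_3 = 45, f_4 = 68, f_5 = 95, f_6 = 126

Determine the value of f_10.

290

First differences: 15, 19, 23, 27, 31
Second differences: 4, 4, 4, 4
The second differences are constant (4).
31 + 4 = 35;  126 + 35 = 161
35 + 4 = 39;  161 + 39 = 200
39 + 4 = 43;  200 + 43 = 243
43 + 4 = 47;  243 + 47 = 290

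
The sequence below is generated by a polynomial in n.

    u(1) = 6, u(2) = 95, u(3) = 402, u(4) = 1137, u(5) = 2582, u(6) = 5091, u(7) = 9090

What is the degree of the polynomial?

4

89, 307, 735, 1445, 2509, 3999
218, 428, 710, 1064, 1490
210, 282, 354, 426
72, 72, 72
The fourth differences are constant, so the polynomial has degree 4.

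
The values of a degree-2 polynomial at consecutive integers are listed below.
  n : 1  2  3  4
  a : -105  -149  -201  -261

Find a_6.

Δ: -44, -52, -60
Δ²: -8, -8
Second differences constant at -8.
-60 − 8 = -68;  -261 − 68 = -329
-68 − 8 = -76;  -329 − 76 = -405

-405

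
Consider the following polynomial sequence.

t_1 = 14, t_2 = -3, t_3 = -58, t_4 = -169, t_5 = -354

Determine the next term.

Δ: -17  -55  -111  -185
Δ²: -38  -56  -74
Δ³: -18  -18
Third differences constant at -18.
-74 − 18 = -92;  -185 − 92 = -277;  -354 − 277 = -631

-631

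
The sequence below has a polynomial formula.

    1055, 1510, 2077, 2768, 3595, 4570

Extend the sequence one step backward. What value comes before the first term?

First differences: 455, 567, 691, 827, 975
Second differences: 112, 124, 136, 148
Third differences: 12, 12, 12
The third differences are constant at 12.
Work back: 112 − 12 = 100;  455 − 100 = 355;  1055 − 355 = 700

700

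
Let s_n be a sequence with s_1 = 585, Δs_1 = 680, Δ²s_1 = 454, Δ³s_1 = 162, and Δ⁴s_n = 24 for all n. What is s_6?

Build the table forward from the leading diagonal:
D4: 24  24  24  24  24  24
D3: 162  186  210  234  258  282
D2: 454  616  802  1012  1246  1504
D1: 680  1134  1750  2552  3564  4810
s: 585  1265  2399  4149  6701  10265

10265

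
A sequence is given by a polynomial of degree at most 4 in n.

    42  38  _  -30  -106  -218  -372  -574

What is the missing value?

Using the last 5 terms:
-76  -112  -154  -202
-36  -42  -48
-6  -6
Constant third difference = -6.
Extend backward: -36 + 6 = -30;  -76 + 30 = -46;  -30 + 46 = 16

16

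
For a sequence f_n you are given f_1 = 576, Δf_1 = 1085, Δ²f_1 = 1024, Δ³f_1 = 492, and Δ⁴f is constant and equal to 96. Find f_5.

Build the table forward from the leading diagonal:
D4: 96  96  96  96  96
D3: 492  588  684  780  876
D2: 1024  1516  2104  2788  3568
D1: 1085  2109  3625  5729  8517
f: 576  1661  3770  7395  13124

13124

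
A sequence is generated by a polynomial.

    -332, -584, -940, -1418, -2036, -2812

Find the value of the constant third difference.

-18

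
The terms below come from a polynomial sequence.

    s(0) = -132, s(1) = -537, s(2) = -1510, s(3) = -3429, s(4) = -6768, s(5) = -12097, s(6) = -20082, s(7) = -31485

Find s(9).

-68073

D1: -405, -973, -1919, -3339, -5329, -7985, -11403
D2: -568, -946, -1420, -1990, -2656, -3418
D3: -378, -474, -570, -666, -762
D4: -96, -96, -96, -96
Constant fourth difference = -96, so extend:
-762 − 96 = -858;  -3418 − 858 = -4276;  -11403 − 4276 = -15679;  -31485 − 15679 = -47164
-858 − 96 = -954;  -4276 − 954 = -5230;  -15679 − 5230 = -20909;  -47164 − 20909 = -68073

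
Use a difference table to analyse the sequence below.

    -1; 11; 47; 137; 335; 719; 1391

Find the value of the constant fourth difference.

24

Δ: 12, 36, 90, 198, 384, 672
Δ²: 24, 54, 108, 186, 288
Δ³: 30, 54, 78, 102
Δ⁴: 24, 24, 24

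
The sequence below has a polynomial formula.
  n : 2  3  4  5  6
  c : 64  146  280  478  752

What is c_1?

D1: 82  134  198  274
D2: 52  64  76
D3: 12  12
The third differences are constant at 12.
Work back: 52 − 12 = 40;  82 − 40 = 42;  64 − 42 = 22

22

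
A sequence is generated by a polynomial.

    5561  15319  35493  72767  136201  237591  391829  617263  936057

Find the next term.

1374551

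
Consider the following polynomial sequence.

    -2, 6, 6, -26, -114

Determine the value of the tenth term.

-2234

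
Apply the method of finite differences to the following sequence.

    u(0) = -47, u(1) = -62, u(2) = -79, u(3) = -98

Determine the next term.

-15, -17, -19
-2, -2
Second differences constant at -2.
-19 − 2 = -21;  -98 − 21 = -119

-119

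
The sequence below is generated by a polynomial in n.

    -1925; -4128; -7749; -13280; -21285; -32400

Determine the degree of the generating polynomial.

Δ: -2203, -3621, -5531, -8005, -11115
Δ²: -1418, -1910, -2474, -3110
Δ³: -492, -564, -636
Δ⁴: -72, -72
The fourth differences are constant, so the polynomial has degree 4.

4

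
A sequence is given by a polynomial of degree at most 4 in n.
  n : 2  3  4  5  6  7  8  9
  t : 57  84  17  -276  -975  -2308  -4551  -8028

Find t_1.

20

Δ: 27  -67  -293  -699  -1333  -2243  -3477
Δ²: -94  -226  -406  -634  -910  -1234
Δ³: -132  -180  -228  -276  -324
Δ⁴: -48  -48  -48  -48
The fourth differences are constant at -48.
Work back: -132 + 48 = -84;  -94 + 84 = -10;  27 + 10 = 37;  57 − 37 = 20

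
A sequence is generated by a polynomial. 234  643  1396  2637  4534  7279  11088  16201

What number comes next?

D1: 409, 753, 1241, 1897, 2745, 3809, 5113
D2: 344, 488, 656, 848, 1064, 1304
D3: 144, 168, 192, 216, 240
D4: 24, 24, 24, 24
Fourth differences constant at 24.
240 + 24 = 264;  1304 + 264 = 1568;  5113 + 1568 = 6681;  16201 + 6681 = 22882

22882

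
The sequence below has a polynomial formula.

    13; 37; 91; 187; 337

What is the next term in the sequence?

553

24  54  96  150
30  42  54
12  12
The third differences are constant (12).
54 + 12 = 66;  150 + 66 = 216;  337 + 216 = 553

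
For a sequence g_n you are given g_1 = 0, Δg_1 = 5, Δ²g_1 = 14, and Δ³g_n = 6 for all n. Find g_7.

360

Build the table forward from the leading diagonal:
Δ³: 6  6  6  6  6  6  6
Δ²: 14  20  26  32  38  44  50
Δ: 5  19  39  65  97  135  179
g: 0  5  24  63  128  225  360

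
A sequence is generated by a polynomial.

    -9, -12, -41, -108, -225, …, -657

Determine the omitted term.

Using the first 5 terms:
First differences: -3  -29  -67  -117
Second differences: -26  -38  -50
Third differences: -12  -12
Constant third difference = -12.
Extend forward: -50 − 12 = -62;  -117 − 62 = -179;  -225 − 179 = -404

-404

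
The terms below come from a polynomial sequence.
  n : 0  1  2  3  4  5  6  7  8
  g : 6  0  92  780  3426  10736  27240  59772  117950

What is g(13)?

1385520

-6 , 92 , 688 , 2646 , 7310 , 16504 , 32532 , 58178
98 , 596 , 1958 , 4664 , 9194 , 16028 , 25646
498 , 1362 , 2706 , 4530 , 6834 , 9618
864 , 1344 , 1824 , 2304 , 2784
480 , 480 , 480 , 480
Constant fifth difference = 480, so extend:
2784 + 480 = 3264;  9618 + 3264 = 12882;  25646 + 12882 = 38528;  58178 + 38528 = 96706;  117950 + 96706 = 214656
3264 + 480 = 3744;  12882 + 3744 = 16626;  38528 + 16626 = 55154;  96706 + 55154 = 151860;  214656 + 151860 = 366516
3744 + 480 = 4224;  16626 + 4224 = 20850;  55154 + 20850 = 76004;  151860 + 76004 = 227864;  366516 + 227864 = 594380
4224 + 480 = 4704;  20850 + 4704 = 25554;  76004 + 25554 = 101558;  227864 + 101558 = 329422;  594380 + 329422 = 923802
4704 + 480 = 5184;  25554 + 5184 = 30738;  101558 + 30738 = 132296;  329422 + 132296 = 461718;  923802 + 461718 = 1385520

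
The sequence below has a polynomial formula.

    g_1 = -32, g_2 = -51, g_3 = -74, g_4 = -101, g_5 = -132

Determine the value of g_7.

-19 , -23 , -27 , -31
-4 , -4 , -4
The second differences are constant (-4).
-31 − 4 = -35;  -132 − 35 = -167
-35 − 4 = -39;  -167 − 39 = -206

-206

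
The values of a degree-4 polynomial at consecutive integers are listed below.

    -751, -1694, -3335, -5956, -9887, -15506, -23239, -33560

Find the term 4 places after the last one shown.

Δ: -943 , -1641 , -2621 , -3931 , -5619 , -7733 , -10321
Δ²: -698 , -980 , -1310 , -1688 , -2114 , -2588
Δ³: -282 , -330 , -378 , -426 , -474
Δ⁴: -48 , -48 , -48 , -48
The fourth differences are constant (-48).
-474 − 48 = -522;  -2588 − 522 = -3110;  -10321 − 3110 = -13431;  -33560 − 13431 = -46991
-522 − 48 = -570;  -3110 − 570 = -3680;  -13431 − 3680 = -17111;  -46991 − 17111 = -64102
-570 − 48 = -618;  -3680 − 618 = -4298;  -17111 − 4298 = -21409;  -64102 − 21409 = -85511
-618 − 48 = -666;  -4298 − 666 = -4964;  -21409 − 4964 = -26373;  -85511 − 26373 = -111884

-111884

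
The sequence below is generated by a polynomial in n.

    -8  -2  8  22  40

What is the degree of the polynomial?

2

6, 10, 14, 18
4, 4, 4
The second differences are constant, so the polynomial has degree 2.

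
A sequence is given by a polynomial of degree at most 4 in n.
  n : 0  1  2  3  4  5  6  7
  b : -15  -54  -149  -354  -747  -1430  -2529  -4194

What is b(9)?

Δ: -39 , -95 , -205 , -393 , -683 , -1099 , -1665
Δ²: -56 , -110 , -188 , -290 , -416 , -566
Δ³: -54 , -78 , -102 , -126 , -150
Δ⁴: -24 , -24 , -24 , -24
The fourth differences are constant (-24).
-150 − 24 = -174;  -566 − 174 = -740;  -1665 − 740 = -2405;  -4194 − 2405 = -6599
-174 − 24 = -198;  -740 − 198 = -938;  -2405 − 938 = -3343;  -6599 − 3343 = -9942

-9942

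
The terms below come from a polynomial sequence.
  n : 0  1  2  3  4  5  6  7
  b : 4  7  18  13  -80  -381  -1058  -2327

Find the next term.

D1: 3, 11, -5, -93, -301, -677, -1269
D2: 8, -16, -88, -208, -376, -592
D3: -24, -72, -120, -168, -216
D4: -48, -48, -48, -48
The fourth differences are constant (-48).
-216 − 48 = -264;  -592 − 264 = -856;  -1269 − 856 = -2125;  -2327 − 2125 = -4452

-4452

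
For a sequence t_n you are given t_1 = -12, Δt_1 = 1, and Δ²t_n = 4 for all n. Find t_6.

Build the table forward from the leading diagonal:
Second differences: 4  4  4  4  4  4
First differences: 1  5  9  13  17  21
t: -12  -11  -6  3  16  33

33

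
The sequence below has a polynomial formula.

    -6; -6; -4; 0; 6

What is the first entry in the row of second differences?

First differences: 0, 2, 4, 6
Second differences: 2, 2, 2

2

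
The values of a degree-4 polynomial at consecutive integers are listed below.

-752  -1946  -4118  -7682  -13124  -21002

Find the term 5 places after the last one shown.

D1: -1194  -2172  -3564  -5442  -7878
D2: -978  -1392  -1878  -2436
D3: -414  -486  -558
D4: -72  -72
Constant fourth difference = -72, so extend:
-558 − 72 = -630;  -2436 − 630 = -3066;  -7878 − 3066 = -10944;  -21002 − 10944 = -31946
-630 − 72 = -702;  -3066 − 702 = -3768;  -10944 − 3768 = -14712;  -31946 − 14712 = -46658
-702 − 72 = -774;  -3768 − 774 = -4542;  -14712 − 4542 = -19254;  -46658 − 19254 = -65912
-774 − 72 = -846;  -4542 − 846 = -5388;  -19254 − 5388 = -24642;  -65912 − 24642 = -90554
-846 − 72 = -918;  -5388 − 918 = -6306;  -24642 − 6306 = -30948;  -90554 − 30948 = -121502

-121502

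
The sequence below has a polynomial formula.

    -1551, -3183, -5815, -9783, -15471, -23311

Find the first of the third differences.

-336

D1: -1632, -2632, -3968, -5688, -7840
D2: -1000, -1336, -1720, -2152
D3: -336, -384, -432
D4: -48, -48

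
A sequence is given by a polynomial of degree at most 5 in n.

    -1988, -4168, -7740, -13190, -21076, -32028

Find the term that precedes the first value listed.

D1: -2180, -3572, -5450, -7886, -10952
D2: -1392, -1878, -2436, -3066
D3: -486, -558, -630
D4: -72, -72
The fourth differences are constant at -72.
Work back: -486 + 72 = -414;  -1392 + 414 = -978;  -2180 + 978 = -1202;  -1988 + 1202 = -786

-786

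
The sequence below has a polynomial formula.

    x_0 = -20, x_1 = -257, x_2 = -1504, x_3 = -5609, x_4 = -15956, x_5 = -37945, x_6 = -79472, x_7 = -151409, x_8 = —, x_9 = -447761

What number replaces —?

-268084

Using the first 8 terms:
-237  -1247  -4105  -10347  -21989  -41527  -71937
-1010  -2858  -6242  -11642  -19538  -30410
-1848  -3384  -5400  -7896  -10872
-1536  -2016  -2496  -2976
-480  -480  -480
Constant fifth difference = -480.
Extend forward: -2976 − 480 = -3456;  -10872 − 3456 = -14328;  -30410 − 14328 = -44738;  -71937 − 44738 = -116675;  -151409 − 116675 = -268084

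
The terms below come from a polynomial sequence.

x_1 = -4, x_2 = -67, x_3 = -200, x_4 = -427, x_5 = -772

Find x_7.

First differences: -63  -133  -227  -345
Second differences: -70  -94  -118
Third differences: -24  -24
Constant third difference = -24, so extend:
-118 − 24 = -142;  -345 − 142 = -487;  -772 − 487 = -1259
-142 − 24 = -166;  -487 − 166 = -653;  -1259 − 653 = -1912

-1912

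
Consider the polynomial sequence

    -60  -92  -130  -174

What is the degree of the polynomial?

D1: -32, -38, -44
D2: -6, -6
The second differences are constant, so the polynomial has degree 2.

2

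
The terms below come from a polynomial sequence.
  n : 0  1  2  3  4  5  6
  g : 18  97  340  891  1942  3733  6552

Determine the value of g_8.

16666

Δ: 79, 243, 551, 1051, 1791, 2819
Δ²: 164, 308, 500, 740, 1028
Δ³: 144, 192, 240, 288
Δ⁴: 48, 48, 48
Fourth differences constant at 48.
288 + 48 = 336;  1028 + 336 = 1364;  2819 + 1364 = 4183;  6552 + 4183 = 10735
336 + 48 = 384;  1364 + 384 = 1748;  4183 + 1748 = 5931;  10735 + 5931 = 16666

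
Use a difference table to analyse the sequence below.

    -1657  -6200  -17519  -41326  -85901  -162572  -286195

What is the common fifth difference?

-480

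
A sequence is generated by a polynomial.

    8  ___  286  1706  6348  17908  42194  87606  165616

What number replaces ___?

24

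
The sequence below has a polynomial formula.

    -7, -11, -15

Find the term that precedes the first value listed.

-3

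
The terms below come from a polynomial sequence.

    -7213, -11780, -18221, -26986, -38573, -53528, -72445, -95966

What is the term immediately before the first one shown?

-4118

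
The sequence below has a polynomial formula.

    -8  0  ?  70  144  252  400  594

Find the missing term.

Using the last 5 terms:
Δ: 74, 108, 148, 194
Δ²: 34, 40, 46
Δ³: 6, 6
Constant third difference = 6.
Extend backward: 34 − 6 = 28;  74 − 28 = 46;  70 − 46 = 24

24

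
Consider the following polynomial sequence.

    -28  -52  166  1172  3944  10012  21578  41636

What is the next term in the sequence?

74092

D1: -24, 218, 1006, 2772, 6068, 11566, 20058
D2: 242, 788, 1766, 3296, 5498, 8492
D3: 546, 978, 1530, 2202, 2994
D4: 432, 552, 672, 792
D5: 120, 120, 120
Constant fifth difference = 120, so extend:
792 + 120 = 912;  2994 + 912 = 3906;  8492 + 3906 = 12398;  20058 + 12398 = 32456;  41636 + 32456 = 74092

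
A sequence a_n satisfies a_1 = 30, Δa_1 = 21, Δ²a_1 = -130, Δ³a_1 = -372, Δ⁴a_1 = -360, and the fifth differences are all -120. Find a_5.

-2514

Build the table forward from the leading diagonal:
Fifth differences: -120, -120, -120, -120, -120
Fourth differences: -360, -480, -600, -720, -840
Third differences: -372, -732, -1212, -1812, -2532
Second differences: -130, -502, -1234, -2446, -4258
First differences: 21, -109, -611, -1845, -4291
a: 30, 51, -58, -669, -2514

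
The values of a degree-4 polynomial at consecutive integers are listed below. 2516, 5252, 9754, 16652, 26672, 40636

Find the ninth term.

D1: 2736  4502  6898  10020  13964
D2: 1766  2396  3122  3944
D3: 630  726  822
D4: 96  96
The fourth differences are constant (96).
822 + 96 = 918;  3944 + 918 = 4862;  13964 + 4862 = 18826;  40636 + 18826 = 59462
918 + 96 = 1014;  4862 + 1014 = 5876;  18826 + 5876 = 24702;  59462 + 24702 = 84164
1014 + 96 = 1110;  5876 + 1110 = 6986;  24702 + 6986 = 31688;  84164 + 31688 = 115852

115852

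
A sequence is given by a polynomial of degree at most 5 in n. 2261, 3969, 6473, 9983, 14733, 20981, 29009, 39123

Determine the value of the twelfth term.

First differences: 1708  2504  3510  4750  6248  8028  10114
Second differences: 796  1006  1240  1498  1780  2086
Third differences: 210  234  258  282  306
Fourth differences: 24  24  24  24
Fourth differences constant at 24.
306 + 24 = 330;  2086 + 330 = 2416;  10114 + 2416 = 12530;  39123 + 12530 = 51653
330 + 24 = 354;  2416 + 354 = 2770;  12530 + 2770 = 15300;  51653 + 15300 = 66953
354 + 24 = 378;  2770 + 378 = 3148;  15300 + 3148 = 18448;  66953 + 18448 = 85401
378 + 24 = 402;  3148 + 402 = 3550;  18448 + 3550 = 21998;  85401 + 21998 = 107399

107399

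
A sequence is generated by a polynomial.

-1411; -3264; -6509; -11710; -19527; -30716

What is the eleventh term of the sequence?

Δ: -1853, -3245, -5201, -7817, -11189
Δ²: -1392, -1956, -2616, -3372
Δ³: -564, -660, -756
Δ⁴: -96, -96
Constant fourth difference = -96, so extend:
-756 − 96 = -852;  -3372 − 852 = -4224;  -11189 − 4224 = -15413;  -30716 − 15413 = -46129
-852 − 96 = -948;  -4224 − 948 = -5172;  -15413 − 5172 = -20585;  -46129 − 20585 = -66714
-948 − 96 = -1044;  -5172 − 1044 = -6216;  -20585 − 6216 = -26801;  -66714 − 26801 = -93515
-1044 − 96 = -1140;  -6216 − 1140 = -7356;  -26801 − 7356 = -34157;  -93515 − 34157 = -127672
-1140 − 96 = -1236;  -7356 − 1236 = -8592;  -34157 − 8592 = -42749;  -127672 − 42749 = -170421

-170421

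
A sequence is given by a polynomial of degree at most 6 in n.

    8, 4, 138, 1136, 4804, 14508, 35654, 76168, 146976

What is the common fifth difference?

Δ: -4, 134, 998, 3668, 9704, 21146, 40514, 70808
Δ²: 138, 864, 2670, 6036, 11442, 19368, 30294
Δ³: 726, 1806, 3366, 5406, 7926, 10926
Δ⁴: 1080, 1560, 2040, 2520, 3000
Δ⁵: 480, 480, 480, 480

480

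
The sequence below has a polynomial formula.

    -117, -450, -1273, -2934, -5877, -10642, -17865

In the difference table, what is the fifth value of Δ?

-4765

D1: -333, -823, -1661, -2943, -4765, -7223
D2: -490, -838, -1282, -1822, -2458
D3: -348, -444, -540, -636
D4: -96, -96, -96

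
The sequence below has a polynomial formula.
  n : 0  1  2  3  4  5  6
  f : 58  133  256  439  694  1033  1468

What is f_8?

2674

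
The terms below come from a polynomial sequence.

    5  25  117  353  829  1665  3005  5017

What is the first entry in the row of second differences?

First differences: 20, 92, 236, 476, 836, 1340, 2012
Second differences: 72, 144, 240, 360, 504, 672
Third differences: 72, 96, 120, 144, 168
Fourth differences: 24, 24, 24, 24

72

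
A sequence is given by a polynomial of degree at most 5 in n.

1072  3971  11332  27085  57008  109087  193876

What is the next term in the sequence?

324857

2899, 7361, 15753, 29923, 52079, 84789
4462, 8392, 14170, 22156, 32710
3930, 5778, 7986, 10554
1848, 2208, 2568
360, 360
Constant fifth difference = 360, so extend:
2568 + 360 = 2928;  10554 + 2928 = 13482;  32710 + 13482 = 46192;  84789 + 46192 = 130981;  193876 + 130981 = 324857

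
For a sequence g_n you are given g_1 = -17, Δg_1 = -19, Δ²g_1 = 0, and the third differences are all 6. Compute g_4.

-68

Build the table forward from the leading diagonal:
D3: 6, 6, 6, 6
D2: 0, 6, 12, 18
D1: -19, -19, -13, -1
g: -17, -36, -55, -68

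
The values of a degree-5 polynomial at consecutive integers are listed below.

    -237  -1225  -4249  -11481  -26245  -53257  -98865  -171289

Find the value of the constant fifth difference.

-240

First differences: -988, -3024, -7232, -14764, -27012, -45608, -72424
Second differences: -2036, -4208, -7532, -12248, -18596, -26816
Third differences: -2172, -3324, -4716, -6348, -8220
Fourth differences: -1152, -1392, -1632, -1872
Fifth differences: -240, -240, -240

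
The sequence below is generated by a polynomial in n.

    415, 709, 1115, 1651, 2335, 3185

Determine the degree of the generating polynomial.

3

First differences: 294, 406, 536, 684, 850
Second differences: 112, 130, 148, 166
Third differences: 18, 18, 18
The third differences are constant, so the polynomial has degree 3.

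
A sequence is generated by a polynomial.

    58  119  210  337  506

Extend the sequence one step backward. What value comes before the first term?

21

First differences: 61, 91, 127, 169
Second differences: 30, 36, 42
Third differences: 6, 6
The third differences are constant at 6.
Work back: 30 − 6 = 24;  61 − 24 = 37;  58 − 37 = 21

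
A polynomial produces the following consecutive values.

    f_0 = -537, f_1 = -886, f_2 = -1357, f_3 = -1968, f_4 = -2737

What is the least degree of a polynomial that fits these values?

-349, -471, -611, -769
-122, -140, -158
-18, -18
The third differences are constant, so the polynomial has degree 3.

3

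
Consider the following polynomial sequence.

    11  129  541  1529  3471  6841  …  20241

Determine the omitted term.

12209

Using the first 6 terms:
Δ: 118  412  988  1942  3370
Δ²: 294  576  954  1428
Δ³: 282  378  474
Δ⁴: 96  96
Constant fourth difference = 96.
Extend forward: 474 + 96 = 570;  1428 + 570 = 1998;  3370 + 1998 = 5368;  6841 + 5368 = 12209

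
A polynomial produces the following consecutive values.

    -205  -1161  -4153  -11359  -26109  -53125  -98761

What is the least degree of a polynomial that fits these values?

-956, -2992, -7206, -14750, -27016, -45636
-2036, -4214, -7544, -12266, -18620
-2178, -3330, -4722, -6354
-1152, -1392, -1632
-240, -240
The fifth differences are constant, so the polynomial has degree 5.

5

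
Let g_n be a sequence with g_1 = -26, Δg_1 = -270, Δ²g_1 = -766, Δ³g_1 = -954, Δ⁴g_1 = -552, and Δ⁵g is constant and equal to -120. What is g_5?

-10070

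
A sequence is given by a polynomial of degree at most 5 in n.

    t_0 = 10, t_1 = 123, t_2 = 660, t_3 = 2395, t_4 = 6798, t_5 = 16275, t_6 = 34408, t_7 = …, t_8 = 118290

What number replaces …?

Using the first 7 terms:
D1: 113  537  1735  4403  9477  18133
D2: 424  1198  2668  5074  8656
D3: 774  1470  2406  3582
D4: 696  936  1176
D5: 240  240
Constant fifth difference = 240.
Extend forward: 1176 + 240 = 1416;  3582 + 1416 = 4998;  8656 + 4998 = 13654;  18133 + 13654 = 31787;  34408 + 31787 = 66195

66195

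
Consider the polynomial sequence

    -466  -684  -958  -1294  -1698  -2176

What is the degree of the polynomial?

3

D1: -218, -274, -336, -404, -478
D2: -56, -62, -68, -74
D3: -6, -6, -6
The third differences are constant, so the polynomial has degree 3.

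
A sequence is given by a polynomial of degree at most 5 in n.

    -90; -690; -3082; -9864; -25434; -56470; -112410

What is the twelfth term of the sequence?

D1: -600, -2392, -6782, -15570, -31036, -55940
D2: -1792, -4390, -8788, -15466, -24904
D3: -2598, -4398, -6678, -9438
D4: -1800, -2280, -2760
D5: -480, -480
Fifth differences constant at -480.
-2760 − 480 = -3240;  -9438 − 3240 = -12678;  -24904 − 12678 = -37582;  -55940 − 37582 = -93522;  -112410 − 93522 = -205932
-3240 − 480 = -3720;  -12678 − 3720 = -16398;  -37582 − 16398 = -53980;  -93522 − 53980 = -147502;  -205932 − 147502 = -353434
-3720 − 480 = -4200;  -16398 − 4200 = -20598;  -53980 − 20598 = -74578;  -147502 − 74578 = -222080;  -353434 − 222080 = -575514
-4200 − 480 = -4680;  -20598 − 4680 = -25278;  -74578 − 25278 = -99856;  -222080 − 99856 = -321936;  -575514 − 321936 = -897450
-4680 − 480 = -5160;  -25278 − 5160 = -30438;  -99856 − 30438 = -130294;  -321936 − 130294 = -452230;  -897450 − 452230 = -1349680

-1349680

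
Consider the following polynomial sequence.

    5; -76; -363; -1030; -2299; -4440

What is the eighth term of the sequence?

-12658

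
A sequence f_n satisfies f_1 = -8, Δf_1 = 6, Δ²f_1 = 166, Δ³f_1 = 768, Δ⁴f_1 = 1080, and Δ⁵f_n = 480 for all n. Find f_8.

78280

Build the table forward from the leading diagonal:
D5: 480  480  480  480  480  480  480  480
D4: 1080  1560  2040  2520  3000  3480  3960  4440
D3: 768  1848  3408  5448  7968  10968  14448  18408
D2: 166  934  2782  6190  11638  19606  30574  45022
D1: 6  172  1106  3888  10078  21716  41322  71896
f: -8  -2  170  1276  5164  15242  36958  78280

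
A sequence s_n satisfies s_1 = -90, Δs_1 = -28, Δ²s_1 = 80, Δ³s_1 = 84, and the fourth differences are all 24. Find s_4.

150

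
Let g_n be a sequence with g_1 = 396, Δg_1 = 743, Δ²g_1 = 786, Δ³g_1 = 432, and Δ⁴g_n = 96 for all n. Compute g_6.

Build the table forward from the leading diagonal:
Δ⁴: 96  96  96  96  96  96
Δ³: 432  528  624  720  816  912
Δ²: 786  1218  1746  2370  3090  3906
Δ: 743  1529  2747  4493  6863  9953
g: 396  1139  2668  5415  9908  16771

16771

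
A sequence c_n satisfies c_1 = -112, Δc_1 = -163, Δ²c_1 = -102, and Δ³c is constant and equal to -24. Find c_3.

-540

Build the table forward from the leading diagonal:
Third differences: -24, -24, -24
Second differences: -102, -126, -150
First differences: -163, -265, -391
c: -112, -275, -540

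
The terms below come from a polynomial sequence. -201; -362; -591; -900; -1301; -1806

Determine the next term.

-2427

-161, -229, -309, -401, -505
-68, -80, -92, -104
-12, -12, -12
The third differences are constant (-12).
-104 − 12 = -116;  -505 − 116 = -621;  -1806 − 621 = -2427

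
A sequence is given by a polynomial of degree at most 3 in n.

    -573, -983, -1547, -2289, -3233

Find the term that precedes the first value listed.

-293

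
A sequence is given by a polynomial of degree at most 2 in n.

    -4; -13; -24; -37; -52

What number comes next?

-69

Δ: -9  -11  -13  -15
Δ²: -2  -2  -2
The second differences are constant (-2).
-15 − 2 = -17;  -52 − 17 = -69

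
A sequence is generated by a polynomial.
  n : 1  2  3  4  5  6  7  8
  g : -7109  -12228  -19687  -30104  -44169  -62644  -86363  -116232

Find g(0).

-3784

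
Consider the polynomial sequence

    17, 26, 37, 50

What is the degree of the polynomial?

Δ: 9, 11, 13
Δ²: 2, 2
The second differences are constant, so the polynomial has degree 2.

2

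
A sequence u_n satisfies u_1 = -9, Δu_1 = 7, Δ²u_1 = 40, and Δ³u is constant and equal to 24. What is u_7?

Build the table forward from the leading diagonal:
Δ³: 24, 24, 24, 24, 24, 24, 24
Δ²: 40, 64, 88, 112, 136, 160, 184
Δ: 7, 47, 111, 199, 311, 447, 607
u: -9, -2, 45, 156, 355, 666, 1113

1113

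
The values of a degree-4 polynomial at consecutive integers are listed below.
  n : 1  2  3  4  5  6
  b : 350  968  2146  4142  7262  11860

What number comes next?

18338

618  1178  1996  3120  4598
560  818  1124  1478
258  306  354
48  48
Constant fourth difference = 48, so extend:
354 + 48 = 402;  1478 + 402 = 1880;  4598 + 1880 = 6478;  11860 + 6478 = 18338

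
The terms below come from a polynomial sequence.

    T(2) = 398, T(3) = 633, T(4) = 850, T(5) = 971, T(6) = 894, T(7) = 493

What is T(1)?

199

Δ: 235, 217, 121, -77, -401
Δ²: -18, -96, -198, -324
Δ³: -78, -102, -126
Δ⁴: -24, -24
The fourth differences are constant at -24.
Work back: -78 + 24 = -54;  -18 + 54 = 36;  235 − 36 = 199;  398 − 199 = 199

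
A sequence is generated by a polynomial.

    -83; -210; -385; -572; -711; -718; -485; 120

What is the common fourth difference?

D1: -127, -175, -187, -139, -7, 233, 605
D2: -48, -12, 48, 132, 240, 372
D3: 36, 60, 84, 108, 132
D4: 24, 24, 24, 24

24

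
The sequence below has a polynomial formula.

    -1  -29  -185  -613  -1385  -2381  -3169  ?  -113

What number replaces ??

-2885

Using the first 7 terms:
Δ: -28, -156, -428, -772, -996, -788
Δ²: -128, -272, -344, -224, 208
Δ³: -144, -72, 120, 432
Δ⁴: 72, 192, 312
Δ⁵: 120, 120
Constant fifth difference = 120.
Extend forward: 312 + 120 = 432;  432 + 432 = 864;  208 + 864 = 1072;  -788 + 1072 = 284;  -3169 + 284 = -2885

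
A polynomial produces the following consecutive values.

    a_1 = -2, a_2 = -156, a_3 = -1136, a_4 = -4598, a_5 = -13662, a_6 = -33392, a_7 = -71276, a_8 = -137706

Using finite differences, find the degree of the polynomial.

D1: -154, -980, -3462, -9064, -19730, -37884, -66430
D2: -826, -2482, -5602, -10666, -18154, -28546
D3: -1656, -3120, -5064, -7488, -10392
D4: -1464, -1944, -2424, -2904
D5: -480, -480, -480
The fifth differences are constant, so the polynomial has degree 5.

5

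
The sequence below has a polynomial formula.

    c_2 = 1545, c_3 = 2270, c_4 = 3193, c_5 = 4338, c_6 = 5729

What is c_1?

First differences: 725  923  1145  1391
Second differences: 198  222  246
Third differences: 24  24
The third differences are constant at 24.
Work back: 198 − 24 = 174;  725 − 174 = 551;  1545 − 551 = 994

994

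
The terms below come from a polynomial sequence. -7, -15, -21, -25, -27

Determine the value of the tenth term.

-7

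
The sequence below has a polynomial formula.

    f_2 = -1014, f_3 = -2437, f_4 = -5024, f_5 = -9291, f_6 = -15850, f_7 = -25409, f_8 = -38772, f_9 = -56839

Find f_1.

-335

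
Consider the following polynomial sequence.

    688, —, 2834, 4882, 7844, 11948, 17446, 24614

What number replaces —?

1496

Using the last 6 terms:
2048  2962  4104  5498  7168
914  1142  1394  1670
228  252  276
24  24
Constant fourth difference = 24.
Extend backward: 228 − 24 = 204;  914 − 204 = 710;  2048 − 710 = 1338;  2834 − 1338 = 1496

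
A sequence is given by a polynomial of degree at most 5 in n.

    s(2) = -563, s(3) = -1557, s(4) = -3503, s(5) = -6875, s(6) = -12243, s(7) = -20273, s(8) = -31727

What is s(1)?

-994, -1946, -3372, -5368, -8030, -11454
-952, -1426, -1996, -2662, -3424
-474, -570, -666, -762
-96, -96, -96
The fourth differences are constant at -96.
Work back: -474 + 96 = -378;  -952 + 378 = -574;  -994 + 574 = -420;  -563 + 420 = -143

-143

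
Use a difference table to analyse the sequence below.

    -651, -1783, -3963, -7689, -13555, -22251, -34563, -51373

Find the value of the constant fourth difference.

D1: -1132, -2180, -3726, -5866, -8696, -12312, -16810
D2: -1048, -1546, -2140, -2830, -3616, -4498
D3: -498, -594, -690, -786, -882
D4: -96, -96, -96, -96

-96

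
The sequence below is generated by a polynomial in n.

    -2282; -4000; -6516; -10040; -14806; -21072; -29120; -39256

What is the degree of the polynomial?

4

D1: -1718, -2516, -3524, -4766, -6266, -8048, -10136
D2: -798, -1008, -1242, -1500, -1782, -2088
D3: -210, -234, -258, -282, -306
D4: -24, -24, -24, -24
The fourth differences are constant, so the polynomial has degree 4.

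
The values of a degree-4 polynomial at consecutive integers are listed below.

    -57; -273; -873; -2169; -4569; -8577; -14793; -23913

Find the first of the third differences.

-312

D1: -216, -600, -1296, -2400, -4008, -6216, -9120
D2: -384, -696, -1104, -1608, -2208, -2904
D3: -312, -408, -504, -600, -696
D4: -96, -96, -96, -96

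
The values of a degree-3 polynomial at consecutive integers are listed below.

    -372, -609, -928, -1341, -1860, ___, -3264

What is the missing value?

Using the first 5 terms:
-237, -319, -413, -519
-82, -94, -106
-12, -12
Constant third difference = -12.
Extend forward: -106 − 12 = -118;  -519 − 118 = -637;  -1860 − 637 = -2497

-2497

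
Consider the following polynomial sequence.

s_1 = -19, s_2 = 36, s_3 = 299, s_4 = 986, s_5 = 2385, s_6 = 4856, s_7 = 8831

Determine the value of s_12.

71426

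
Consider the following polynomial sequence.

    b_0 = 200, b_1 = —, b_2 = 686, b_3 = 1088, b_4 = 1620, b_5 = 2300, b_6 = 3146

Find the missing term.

396

Using the last 5 terms:
First differences: 402, 532, 680, 846
Second differences: 130, 148, 166
Third differences: 18, 18
Constant third difference = 18.
Extend backward: 130 − 18 = 112;  402 − 112 = 290;  686 − 290 = 396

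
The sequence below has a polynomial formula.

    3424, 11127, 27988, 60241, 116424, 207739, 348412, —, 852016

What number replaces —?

556053

Using the first 7 terms:
7703  16861  32253  56183  91315  140673
9158  15392  23930  35132  49358
6234  8538  11202  14226
2304  2664  3024
360  360
Constant fifth difference = 360.
Extend forward: 3024 + 360 = 3384;  14226 + 3384 = 17610;  49358 + 17610 = 66968;  140673 + 66968 = 207641;  348412 + 207641 = 556053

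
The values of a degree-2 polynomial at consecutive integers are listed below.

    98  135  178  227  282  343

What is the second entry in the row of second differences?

D1: 37, 43, 49, 55, 61
D2: 6, 6, 6, 6

6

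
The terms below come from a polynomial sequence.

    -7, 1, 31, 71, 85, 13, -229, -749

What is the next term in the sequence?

-1679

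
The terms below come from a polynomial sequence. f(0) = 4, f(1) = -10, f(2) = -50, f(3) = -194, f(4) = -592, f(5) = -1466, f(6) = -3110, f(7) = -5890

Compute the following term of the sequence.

-10244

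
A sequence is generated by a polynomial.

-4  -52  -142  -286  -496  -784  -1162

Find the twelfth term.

-4822

Δ: -48  -90  -144  -210  -288  -378
Δ²: -42  -54  -66  -78  -90
Δ³: -12  -12  -12  -12
Third differences constant at -12.
-90 − 12 = -102;  -378 − 102 = -480;  -1162 − 480 = -1642
-102 − 12 = -114;  -480 − 114 = -594;  -1642 − 594 = -2236
-114 − 12 = -126;  -594 − 126 = -720;  -2236 − 720 = -2956
-126 − 12 = -138;  -720 − 138 = -858;  -2956 − 858 = -3814
-138 − 12 = -150;  -858 − 150 = -1008;  -3814 − 1008 = -4822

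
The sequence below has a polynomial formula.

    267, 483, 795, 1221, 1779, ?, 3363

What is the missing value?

Using the first 5 terms:
Δ: 216, 312, 426, 558
Δ²: 96, 114, 132
Δ³: 18, 18
Constant third difference = 18.
Extend forward: 132 + 18 = 150;  558 + 150 = 708;  1779 + 708 = 2487

2487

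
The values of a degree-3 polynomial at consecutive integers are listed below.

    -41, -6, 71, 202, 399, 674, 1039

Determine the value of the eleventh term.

First differences: 35  77  131  197  275  365
Second differences: 42  54  66  78  90
Third differences: 12  12  12  12
Constant third difference = 12, so extend:
90 + 12 = 102;  365 + 102 = 467;  1039 + 467 = 1506
102 + 12 = 114;  467 + 114 = 581;  1506 + 581 = 2087
114 + 12 = 126;  581 + 126 = 707;  2087 + 707 = 2794
126 + 12 = 138;  707 + 138 = 845;  2794 + 845 = 3639

3639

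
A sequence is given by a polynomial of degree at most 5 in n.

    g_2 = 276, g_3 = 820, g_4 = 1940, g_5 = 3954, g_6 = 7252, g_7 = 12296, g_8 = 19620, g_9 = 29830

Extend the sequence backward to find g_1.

62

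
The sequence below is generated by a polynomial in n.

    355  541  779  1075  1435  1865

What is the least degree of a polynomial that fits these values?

3

186, 238, 296, 360, 430
52, 58, 64, 70
6, 6, 6
The third differences are constant, so the polynomial has degree 3.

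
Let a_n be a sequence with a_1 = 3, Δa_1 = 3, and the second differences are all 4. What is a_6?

Build the table forward from the leading diagonal:
D2: 4, 4, 4, 4, 4, 4
D1: 3, 7, 11, 15, 19, 23
a: 3, 6, 13, 24, 39, 58

58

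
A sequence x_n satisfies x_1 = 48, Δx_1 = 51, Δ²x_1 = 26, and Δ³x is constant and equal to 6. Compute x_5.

Build the table forward from the leading diagonal:
Δ³: 6, 6, 6, 6, 6
Δ²: 26, 32, 38, 44, 50
Δ: 51, 77, 109, 147, 191
x: 48, 99, 176, 285, 432

432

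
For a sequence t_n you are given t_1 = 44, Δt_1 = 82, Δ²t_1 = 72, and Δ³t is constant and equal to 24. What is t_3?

Build the table forward from the leading diagonal:
Third differences: 24  24  24
Second differences: 72  96  120
First differences: 82  154  250
t: 44  126  280

280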